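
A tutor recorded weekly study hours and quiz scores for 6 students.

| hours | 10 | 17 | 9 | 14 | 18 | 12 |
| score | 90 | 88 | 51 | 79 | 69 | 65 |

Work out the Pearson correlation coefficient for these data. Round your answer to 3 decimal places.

n = 6, Σx = 80, Σy = 442, Σx² = 1134, Σy² = 33672, Σxy = 5983
nΣxy − ΣxΣy = 35898 − 35360 = 538
nΣx² − (Σx)² = 6804 − 6400 = 404; nΣy² − (Σy)² = 202032 − 195364 = 6668
r = 538 / √(404 × 6668) = 538 / 1641.3019 ≈ 0.328

0.328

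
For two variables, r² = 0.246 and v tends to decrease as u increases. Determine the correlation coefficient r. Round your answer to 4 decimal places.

|r| = √0.246 = 0.4960
The association is negative, so r = −0.4960.

-0.4960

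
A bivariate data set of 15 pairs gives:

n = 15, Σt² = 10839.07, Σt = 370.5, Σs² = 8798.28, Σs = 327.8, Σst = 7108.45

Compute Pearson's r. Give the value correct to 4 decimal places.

-0.5949

r = (nΣst − ΣsΣt) / √[(nΣs² − (Σs)²)(nΣt² − (Σt)²)]
Numerator: 15×7108.45 − 327.8×370.5 = -14823.15
Denominator: √[(131974.2 − 107452.84)(162586.05 − 137270.25)] = √[24521.36 × 25315.8] = 24915.4138
r = -14823.15 / 24915.4138 ≈ -0.5949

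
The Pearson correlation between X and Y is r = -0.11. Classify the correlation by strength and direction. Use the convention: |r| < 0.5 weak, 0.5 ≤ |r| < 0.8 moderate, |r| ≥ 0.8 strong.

r = -0.11 < 0 so the relationship is negative.
|r| = 0.11, which falls in the weak range.

weak negative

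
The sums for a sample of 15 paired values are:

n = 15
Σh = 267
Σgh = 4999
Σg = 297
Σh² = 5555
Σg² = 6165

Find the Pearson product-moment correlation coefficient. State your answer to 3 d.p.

r = (nΣgh − ΣgΣh) / √[(nΣg² − (Σg)²)(nΣh² − (Σh)²)]
Numerator: 15×4999 − 297×267 = -4314
Denominator: √[(92475 − 88209)(83325 − 71289)] = √[4266 × 12036] = 7165.5827
r = -4314 / 7165.5827 ≈ -0.602

-0.602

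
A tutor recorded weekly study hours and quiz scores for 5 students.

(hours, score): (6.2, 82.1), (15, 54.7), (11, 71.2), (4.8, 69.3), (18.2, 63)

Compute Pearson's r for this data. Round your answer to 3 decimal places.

n = 5, Σx = 55.2, Σy = 340.3, Σx² = 738.72, Σy² = 23573.43, Σxy = 3591.96
nΣxy − ΣxΣy = 17959.8 − 18784.56 = -824.76
nΣx² − (Σx)² = 3693.6 − 3047.04 = 646.56; nΣy² − (Σy)² = 117867.15 − 115804.09 = 2063.06
r = -824.76 / √(646.56 × 2063.06) = -824.76 / 1154.9425 ≈ -0.714

-0.714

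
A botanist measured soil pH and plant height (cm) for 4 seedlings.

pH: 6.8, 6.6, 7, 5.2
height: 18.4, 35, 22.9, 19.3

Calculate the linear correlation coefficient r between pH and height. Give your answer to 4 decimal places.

n = 4, Σx = 25.6, Σy = 95.6, Σx² = 165.84, Σy² = 2460.46, Σxy = 616.78
nΣxy − ΣxΣy = 2467.12 − 2447.36 = 19.76
nΣx² − (Σx)² = 663.36 − 655.36 = 8; nΣy² − (Σy)² = 9841.84 − 9139.36 = 702.48
r = 19.76 / √(8 × 702.48) = 19.76 / 74.9656 ≈ 0.2636

0.2636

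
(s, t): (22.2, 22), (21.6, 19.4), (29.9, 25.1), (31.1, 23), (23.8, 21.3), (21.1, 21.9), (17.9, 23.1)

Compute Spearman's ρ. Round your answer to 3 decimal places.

Rank s: 4, 3, 6, 7, 5, 2, 1
Rank t: 4, 1, 7, 5, 2, 3, 6
d = rank(s) − rank(t): 0, 2, -1, 2, 3, -1, -5; Σd² = 44
ρ = 1 − 6Σd² / [n(n²−1)] = 1 − 6×44 / (7×48) = 1 − 264/336 ≈ 0.214

0.214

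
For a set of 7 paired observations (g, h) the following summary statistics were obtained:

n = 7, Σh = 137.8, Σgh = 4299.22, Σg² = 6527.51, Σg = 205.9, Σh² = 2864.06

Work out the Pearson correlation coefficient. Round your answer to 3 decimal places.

r = (nΣgh − ΣgΣh) / √[(nΣg² − (Σg)²)(nΣh² − (Σh)²)]
Numerator: 7×4299.22 − 205.9×137.8 = 1721.52
Denominator: √[(45692.57 − 42394.81)(20048.42 − 18988.84)] = √[3297.76 × 1059.58] = 1869.2888
r = 1721.52 / 1869.2888 ≈ 0.921

0.921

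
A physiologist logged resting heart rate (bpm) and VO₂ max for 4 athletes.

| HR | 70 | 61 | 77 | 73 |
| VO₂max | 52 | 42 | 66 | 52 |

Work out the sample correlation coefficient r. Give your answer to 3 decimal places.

n = 4, Σx = 281, Σy = 212, Σx² = 19879, Σy² = 11528, Σxy = 15080
nΣxy − ΣxΣy = 60320 − 59572 = 748
nΣx² − (Σx)² = 79516 − 78961 = 555; nΣy² − (Σy)² = 46112 − 44944 = 1168
r = 748 / √(555 × 1168) = 748 / 805.1335 ≈ 0.929

0.929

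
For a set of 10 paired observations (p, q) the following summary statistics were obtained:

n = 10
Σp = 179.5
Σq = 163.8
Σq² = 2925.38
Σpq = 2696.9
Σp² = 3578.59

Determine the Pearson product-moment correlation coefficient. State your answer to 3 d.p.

-0.828

r = (nΣpq − ΣpΣq) / √[(nΣp² − (Σp)²)(nΣq² − (Σq)²)]
Numerator: 10×2696.9 − 179.5×163.8 = -2433.1
Denominator: √[(35785.9 − 32220.25)(29253.8 − 26830.44)] = √[3565.65 × 2423.36] = 2939.5329
r = -2433.1 / 2939.5329 ≈ -0.828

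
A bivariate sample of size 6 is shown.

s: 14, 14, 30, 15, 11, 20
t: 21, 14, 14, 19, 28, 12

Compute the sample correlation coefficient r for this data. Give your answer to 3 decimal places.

n = 6, Σs = 104, Σt = 108, Σs² = 2038, Σt² = 2122, Σst = 1743
nΣst − ΣsΣt = 10458 − 11232 = -774
nΣs² − (Σs)² = 12228 − 10816 = 1412; nΣt² − (Σt)² = 12732 − 11664 = 1068
r = -774 / √(1412 × 1068) = -774 / 1228.0130 ≈ -0.630

-0.630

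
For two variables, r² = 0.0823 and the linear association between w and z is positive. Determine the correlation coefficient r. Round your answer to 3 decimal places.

0.287

|r| = √0.0823 = 0.287
The association is positive, so r = 0.287.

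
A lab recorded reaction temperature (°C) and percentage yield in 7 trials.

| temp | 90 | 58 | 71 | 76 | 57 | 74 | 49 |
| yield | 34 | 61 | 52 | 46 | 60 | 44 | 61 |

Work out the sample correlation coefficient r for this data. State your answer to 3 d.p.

n = 7, Σx = 475, Σy = 358, Σx² = 33407, Σy² = 18954, Σxy = 23451
nΣxy − ΣxΣy = 164157 − 170050 = -5893
nΣx² − (Σx)² = 233849 − 225625 = 8224; nΣy² − (Σy)² = 132678 − 128164 = 4514
r = -5893 / √(8224 × 4514) = -5893 / 6092.8758 ≈ -0.967

-0.967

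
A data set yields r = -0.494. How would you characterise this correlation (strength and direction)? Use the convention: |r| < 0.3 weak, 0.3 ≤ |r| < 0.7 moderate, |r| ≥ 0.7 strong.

moderate negative

r = -0.494 < 0 so the relationship is negative.
|r| = 0.494, which falls in the moderate range.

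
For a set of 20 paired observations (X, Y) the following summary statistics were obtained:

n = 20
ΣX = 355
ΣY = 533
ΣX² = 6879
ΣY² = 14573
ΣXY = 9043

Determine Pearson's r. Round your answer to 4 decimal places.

-0.9053

r = (nΣXY − ΣXΣY) / √[(nΣX² − (ΣX)²)(nΣY² − (ΣY)²)]
Numerator: 20×9043 − 355×533 = -8355
Denominator: √[(137580 − 126025)(291460 − 284089)] = √[11555 × 7371] = 9228.8626
r = -8355 / 9228.8626 ≈ -0.9053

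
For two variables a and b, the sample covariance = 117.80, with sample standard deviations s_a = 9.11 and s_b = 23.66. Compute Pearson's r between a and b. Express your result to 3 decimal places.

r = Cov(a,b) / (s_a · s_b) = 117.80 / (9.11 × 23.66)
  = 117.80 / 215.5426 ≈ 0.547

0.547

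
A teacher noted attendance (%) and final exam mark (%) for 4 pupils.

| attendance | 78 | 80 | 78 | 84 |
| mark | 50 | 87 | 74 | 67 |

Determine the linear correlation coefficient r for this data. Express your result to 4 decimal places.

0.1529

n = 4, Σx = 320, Σy = 278, Σx² = 25624, Σy² = 20034, Σxy = 22260
nΣxy − ΣxΣy = 89040 − 88960 = 80
nΣx² − (Σx)² = 102496 − 102400 = 96; nΣy² − (Σy)² = 80136 − 77284 = 2852
r = 80 / √(96 × 2852) = 80 / 523.2514 ≈ 0.1529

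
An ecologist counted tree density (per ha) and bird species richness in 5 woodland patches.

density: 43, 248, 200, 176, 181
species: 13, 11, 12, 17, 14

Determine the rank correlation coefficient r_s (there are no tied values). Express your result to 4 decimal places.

-0.7000

Rank density: 1, 5, 4, 2, 3
Rank species: 3, 1, 2, 5, 4
d = rank(density) − rank(species): -2, 4, 2, -3, -1; Σd² = 34
ρ = 1 − 6Σd² / [n(n²−1)] = 1 − 6×34 / (5×24) = 1 − 204/120 ≈ -0.7000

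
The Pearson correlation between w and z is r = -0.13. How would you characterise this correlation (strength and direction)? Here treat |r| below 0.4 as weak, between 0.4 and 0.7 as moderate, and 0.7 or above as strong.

r = -0.13 < 0 so the relationship is negative.
|r| = 0.13, which falls in the weak range.

weak negative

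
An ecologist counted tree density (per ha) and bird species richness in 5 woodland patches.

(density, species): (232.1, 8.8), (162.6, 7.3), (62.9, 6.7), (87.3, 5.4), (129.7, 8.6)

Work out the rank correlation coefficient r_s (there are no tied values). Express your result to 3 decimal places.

Rank density: 5, 4, 1, 2, 3
Rank species: 5, 3, 2, 1, 4
d = rank(density) − rank(species): 0, 1, -1, 1, -1; Σd² = 4
ρ = 1 − 6Σd² / [n(n²−1)] = 1 − 6×4 / (5×24) = 1 − 24/120 ≈ 0.800

0.800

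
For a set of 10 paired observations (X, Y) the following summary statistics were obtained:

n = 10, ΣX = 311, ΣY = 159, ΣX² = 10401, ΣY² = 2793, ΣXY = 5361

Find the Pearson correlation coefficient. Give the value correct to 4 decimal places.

r = (nΣXY − ΣXΣY) / √[(nΣX² − (ΣX)²)(nΣY² − (ΣY)²)]
Numerator: 10×5361 − 311×159 = 4161
Denominator: √[(104010 − 96721)(27930 − 25281)] = √[7289 × 2649] = 4394.1508
r = 4161 / 4394.1508 ≈ 0.9469

0.9469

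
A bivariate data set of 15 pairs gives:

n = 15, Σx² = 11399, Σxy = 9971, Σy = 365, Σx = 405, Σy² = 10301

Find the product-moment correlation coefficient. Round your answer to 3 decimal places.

r = (nΣxy − ΣxΣy) / √[(nΣx² − (Σx)²)(nΣy² − (Σy)²)]
Numerator: 15×9971 − 405×365 = 1740
Denominator: √[(170985 − 164025)(154515 − 133225)] = √[6960 × 21290] = 12172.8550
r = 1740 / 12172.8550 ≈ 0.143

0.143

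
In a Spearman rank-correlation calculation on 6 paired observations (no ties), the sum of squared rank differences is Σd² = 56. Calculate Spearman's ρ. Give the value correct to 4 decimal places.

-0.6000

ρ = 1 − 6Σd² / [n(n²−1)] = 1 − 6×56 / (6×35)
  = 1 − 336/210 = 1 − 1.60000 ≈ -0.6000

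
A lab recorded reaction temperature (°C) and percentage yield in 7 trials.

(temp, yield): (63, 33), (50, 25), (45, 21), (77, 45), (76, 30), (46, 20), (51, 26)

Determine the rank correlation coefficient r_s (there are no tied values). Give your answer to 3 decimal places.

0.929

Rank temp: 5, 3, 1, 7, 6, 2, 4
Rank yield: 6, 3, 2, 7, 5, 1, 4
d = rank(temp) − rank(yield): -1, 0, -1, 0, 1, 1, 0; Σd² = 4
ρ = 1 − 6Σd² / [n(n²−1)] = 1 − 6×4 / (7×48) = 1 − 24/336 ≈ 0.929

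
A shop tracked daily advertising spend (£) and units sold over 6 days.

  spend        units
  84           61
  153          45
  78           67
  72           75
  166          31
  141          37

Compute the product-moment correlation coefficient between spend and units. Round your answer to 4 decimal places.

-0.9575

n = 6, Σx = 694, Σy = 316, Σx² = 89170, Σy² = 18190, Σxy = 32998
nΣxy − ΣxΣy = 197988 − 219304 = -21316
nΣx² − (Σx)² = 535020 − 481636 = 53384; nΣy² − (Σy)² = 109140 − 99856 = 9284
r = -21316 / √(53384 × 9284) = -21316 / 22262.4584 ≈ -0.9575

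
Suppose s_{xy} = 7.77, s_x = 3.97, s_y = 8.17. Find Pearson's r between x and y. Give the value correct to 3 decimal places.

r = Cov(x,y) / (s_x · s_y) = 7.77 / (3.97 × 8.17)
  = 7.77 / 32.4349 ≈ 0.240

0.240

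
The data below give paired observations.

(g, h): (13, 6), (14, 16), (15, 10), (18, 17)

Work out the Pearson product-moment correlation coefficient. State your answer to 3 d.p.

n = 4, Σg = 60, Σh = 49, Σg² = 914, Σh² = 681, Σgh = 758
nΣgh − ΣgΣh = 3032 − 2940 = 92
nΣg² − (Σg)² = 3656 − 3600 = 56; nΣh² − (Σh)² = 2724 − 2401 = 323
r = 92 / √(56 × 323) = 92 / 134.4916 ≈ 0.684

0.684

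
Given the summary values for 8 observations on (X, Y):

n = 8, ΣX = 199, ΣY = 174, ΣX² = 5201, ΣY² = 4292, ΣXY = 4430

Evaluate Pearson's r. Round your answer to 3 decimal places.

0.285

r = (nΣXY − ΣXΣY) / √[(nΣX² − (ΣX)²)(nΣY² − (ΣY)²)]
Numerator: 8×4430 − 199×174 = 814
Denominator: √[(41608 − 39601)(34336 − 30276)] = √[2007 × 4060] = 2854.5437
r = 814 / 2854.5437 ≈ 0.285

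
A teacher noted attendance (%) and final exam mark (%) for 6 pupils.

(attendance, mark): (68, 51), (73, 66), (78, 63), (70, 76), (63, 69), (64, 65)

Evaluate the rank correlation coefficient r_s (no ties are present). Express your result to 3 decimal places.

Rank attendance: 3, 5, 6, 4, 1, 2
Rank mark: 1, 4, 2, 6, 5, 3
d = rank(attendance) − rank(mark): 2, 1, 4, -2, -4, -1; Σd² = 42
ρ = 1 − 6Σd² / [n(n²−1)] = 1 − 6×42 / (6×35) = 1 − 252/210 ≈ -0.200

-0.200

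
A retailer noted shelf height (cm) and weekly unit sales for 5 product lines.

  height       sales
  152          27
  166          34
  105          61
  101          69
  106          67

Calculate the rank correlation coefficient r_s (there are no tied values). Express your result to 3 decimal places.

Rank height: 4, 5, 2, 1, 3
Rank sales: 1, 2, 3, 5, 4
d = rank(height) − rank(sales): 3, 3, -1, -4, -1; Σd² = 36
ρ = 1 − 6Σd² / [n(n²−1)] = 1 − 6×36 / (5×24) = 1 − 216/120 ≈ -0.800

-0.800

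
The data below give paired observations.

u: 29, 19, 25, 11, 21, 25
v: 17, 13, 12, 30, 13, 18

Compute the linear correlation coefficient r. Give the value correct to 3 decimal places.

n = 6, Σu = 130, Σv = 103, Σu² = 3014, Σv² = 1995, Σuv = 2093
nΣuv − ΣuΣv = 12558 − 13390 = -832
nΣu² − (Σu)² = 18084 − 16900 = 1184; nΣv² − (Σv)² = 11970 − 10609 = 1361
r = -832 / √(1184 × 1361) = -832 / 1269.4188 ≈ -0.655

-0.655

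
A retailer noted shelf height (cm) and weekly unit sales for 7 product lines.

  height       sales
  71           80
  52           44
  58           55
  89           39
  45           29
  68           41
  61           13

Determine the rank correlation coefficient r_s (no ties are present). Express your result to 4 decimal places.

Rank height: 6, 2, 3, 7, 1, 5, 4
Rank sales: 7, 5, 6, 3, 2, 4, 1
d = rank(height) − rank(sales): -1, -3, -3, 4, -1, 1, 3; Σd² = 46
ρ = 1 − 6Σd² / [n(n²−1)] = 1 − 6×46 / (7×48) = 1 − 276/336 ≈ 0.1786

0.1786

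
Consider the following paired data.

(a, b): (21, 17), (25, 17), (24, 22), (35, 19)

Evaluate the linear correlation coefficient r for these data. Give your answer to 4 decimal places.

0.1451

n = 4, Σa = 105, Σb = 75, Σa² = 2867, Σb² = 1423, Σab = 1975
nΣab − ΣaΣb = 7900 − 7875 = 25
nΣa² − (Σa)² = 11468 − 11025 = 443; nΣb² − (Σb)² = 5692 − 5625 = 67
r = 25 / √(443 × 67) = 25 / 172.2817 ≈ 0.1451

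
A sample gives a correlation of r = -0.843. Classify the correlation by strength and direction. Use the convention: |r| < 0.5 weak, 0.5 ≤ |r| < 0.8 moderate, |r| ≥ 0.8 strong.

strong negative

r = -0.843 < 0 so the relationship is negative.
|r| = 0.843, which falls in the strong range.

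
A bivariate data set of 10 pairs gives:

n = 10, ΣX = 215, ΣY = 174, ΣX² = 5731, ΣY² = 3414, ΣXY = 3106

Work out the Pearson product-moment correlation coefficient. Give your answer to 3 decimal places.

r = (nΣXY − ΣXΣY) / √[(nΣX² − (ΣX)²)(nΣY² − (ΣY)²)]
Numerator: 10×3106 − 215×174 = -6350
Denominator: √[(57310 − 46225)(34140 − 30276)] = √[11085 × 3864] = 6544.6497
r = -6350 / 6544.6497 ≈ -0.970

-0.970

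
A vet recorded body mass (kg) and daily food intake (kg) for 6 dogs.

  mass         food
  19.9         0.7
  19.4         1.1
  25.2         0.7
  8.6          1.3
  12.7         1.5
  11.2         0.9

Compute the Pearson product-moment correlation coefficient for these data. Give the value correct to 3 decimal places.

n = 6, Σx = 97, Σy = 6.2, Σx² = 1768.1, Σy² = 6.94, Σxy = 93.22
nΣxy − ΣxΣy = 559.32 − 601.4 = -42.08
nΣx² − (Σx)² = 10608.6 − 9409 = 1199.6; nΣy² − (Σy)² = 41.64 − 38.44 = 3.2
r = -42.08 / √(1199.6 × 3.2) = -42.08 / 61.9574 ≈ -0.679

-0.679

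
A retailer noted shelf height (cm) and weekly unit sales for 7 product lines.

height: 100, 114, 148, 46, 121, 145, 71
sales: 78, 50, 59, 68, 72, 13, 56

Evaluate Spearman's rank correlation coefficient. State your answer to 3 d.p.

Rank height: 3, 4, 7, 1, 5, 6, 2
Rank sales: 7, 2, 4, 5, 6, 1, 3
d = rank(height) − rank(sales): -4, 2, 3, -4, -1, 5, -1; Σd² = 72
ρ = 1 − 6Σd² / [n(n²−1)] = 1 − 6×72 / (7×48) = 1 − 432/336 ≈ -0.286

-0.286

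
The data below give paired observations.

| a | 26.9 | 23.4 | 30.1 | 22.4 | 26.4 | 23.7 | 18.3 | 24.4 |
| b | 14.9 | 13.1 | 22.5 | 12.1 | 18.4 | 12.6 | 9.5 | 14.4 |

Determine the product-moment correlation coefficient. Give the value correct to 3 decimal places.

n = 8, Σa = 195.6, Σb = 117.5, Σa² = 4867.84, Σb² = 1841.21, Σab = 2965.23
nΣab − ΣaΣb = 23721.84 − 22983 = 738.84
nΣa² − (Σa)² = 38942.72 − 38259.36 = 683.36; nΣb² − (Σb)² = 14729.68 − 13806.25 = 923.43
r = 738.84 / √(683.36 × 923.43) = 738.84 / 794.3772 ≈ 0.930

0.930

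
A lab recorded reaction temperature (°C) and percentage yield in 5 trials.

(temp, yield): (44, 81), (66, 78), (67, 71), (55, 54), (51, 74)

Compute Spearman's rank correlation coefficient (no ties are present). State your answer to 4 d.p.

-0.5000

Rank temp: 1, 4, 5, 3, 2
Rank yield: 5, 4, 2, 1, 3
d = rank(temp) − rank(yield): -4, 0, 3, 2, -1; Σd² = 30
ρ = 1 − 6Σd² / [n(n²−1)] = 1 − 6×30 / (5×24) = 1 − 180/120 ≈ -0.5000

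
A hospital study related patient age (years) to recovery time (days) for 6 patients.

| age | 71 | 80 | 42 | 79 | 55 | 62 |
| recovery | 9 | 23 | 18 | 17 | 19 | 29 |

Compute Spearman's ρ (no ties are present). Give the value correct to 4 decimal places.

-0.0286

Rank age: 4, 6, 1, 5, 2, 3
Rank recovery: 1, 5, 3, 2, 4, 6
d = rank(age) − rank(recovery): 3, 1, -2, 3, -2, -3; Σd² = 36
ρ = 1 − 6Σd² / [n(n²−1)] = 1 − 6×36 / (6×35) = 1 − 216/210 ≈ -0.0286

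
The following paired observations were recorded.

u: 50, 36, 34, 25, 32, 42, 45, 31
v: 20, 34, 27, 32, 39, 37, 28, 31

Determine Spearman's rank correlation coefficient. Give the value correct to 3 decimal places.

Rank u: 8, 5, 4, 1, 3, 6, 7, 2
Rank v: 1, 6, 2, 5, 8, 7, 3, 4
d = rank(u) − rank(v): 7, -1, 2, -4, -5, -1, 4, -2; Σd² = 116
ρ = 1 − 6Σd² / [n(n²−1)] = 1 − 6×116 / (8×63) = 1 − 696/504 ≈ -0.381

-0.381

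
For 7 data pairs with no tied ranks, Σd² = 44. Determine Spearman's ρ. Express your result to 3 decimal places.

0.214

ρ = 1 − 6Σd² / [n(n²−1)] = 1 − 6×44 / (7×48)
  = 1 − 264/336 = 1 − 0.7857 ≈ 0.214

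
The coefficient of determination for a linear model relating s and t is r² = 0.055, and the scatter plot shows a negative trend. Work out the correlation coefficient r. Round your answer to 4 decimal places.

|r| = √0.055 = 0.2345
The association is negative, so r = −0.2345.

-0.2345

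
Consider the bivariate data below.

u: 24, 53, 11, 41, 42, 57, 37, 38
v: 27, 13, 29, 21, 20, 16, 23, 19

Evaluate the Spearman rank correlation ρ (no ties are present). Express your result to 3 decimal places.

Rank u: 2, 7, 1, 5, 6, 8, 3, 4
Rank v: 7, 1, 8, 5, 4, 2, 6, 3
d = rank(u) − rank(v): -5, 6, -7, 0, 2, 6, -3, 1; Σd² = 160
ρ = 1 − 6Σd² / [n(n²−1)] = 1 − 6×160 / (8×63) = 1 − 960/504 ≈ -0.905

-0.905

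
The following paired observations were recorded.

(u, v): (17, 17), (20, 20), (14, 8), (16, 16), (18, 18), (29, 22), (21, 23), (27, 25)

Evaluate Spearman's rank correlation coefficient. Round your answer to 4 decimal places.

Rank u: 3, 5, 1, 2, 4, 8, 6, 7
Rank v: 3, 5, 1, 2, 4, 6, 7, 8
d = rank(u) − rank(v): 0, 0, 0, 0, 0, 2, -1, -1; Σd² = 6
ρ = 1 − 6Σd² / [n(n²−1)] = 1 − 6×6 / (8×63) = 1 − 36/504 ≈ 0.9286

0.9286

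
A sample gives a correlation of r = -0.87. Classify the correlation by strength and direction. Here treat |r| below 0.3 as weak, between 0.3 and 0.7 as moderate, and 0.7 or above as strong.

r = -0.87 < 0 so the relationship is negative.
|r| = 0.87, which falls in the strong range.

strong negative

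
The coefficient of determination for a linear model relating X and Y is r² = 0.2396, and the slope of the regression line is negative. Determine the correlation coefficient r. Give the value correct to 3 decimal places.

-0.489

|r| = √0.2396 = 0.489
The association is negative, so r = −0.489.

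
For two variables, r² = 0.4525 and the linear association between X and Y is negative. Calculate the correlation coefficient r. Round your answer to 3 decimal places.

-0.673

|r| = √0.4525 = 0.673
The association is negative, so r = −0.673.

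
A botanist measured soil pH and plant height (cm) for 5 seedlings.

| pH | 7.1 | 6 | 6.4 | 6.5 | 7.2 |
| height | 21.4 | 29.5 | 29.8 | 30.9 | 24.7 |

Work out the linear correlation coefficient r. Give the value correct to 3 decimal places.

n = 5, Σx = 33.2, Σy = 136.3, Σx² = 221.46, Σy² = 3781.15, Σxy = 898.35
nΣxy − ΣxΣy = 4491.75 − 4525.16 = -33.41
nΣx² − (Σx)² = 1107.3 − 1102.24 = 5.06; nΣy² − (Σy)² = 18905.75 − 18577.69 = 328.06
r = -33.41 / √(5.06 × 328.06) = -33.41 / 40.7429 ≈ -0.820

-0.820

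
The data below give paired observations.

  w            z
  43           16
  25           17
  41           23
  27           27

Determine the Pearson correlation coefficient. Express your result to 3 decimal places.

n = 4, Σw = 136, Σz = 83, Σw² = 4884, Σz² = 1803, Σwz = 2785
nΣwz − ΣwΣz = 11140 − 11288 = -148
nΣw² − (Σw)² = 19536 − 18496 = 1040; nΣz² − (Σz)² = 7212 − 6889 = 323
r = -148 / √(1040 × 323) = -148 / 579.5861 ≈ -0.255

-0.255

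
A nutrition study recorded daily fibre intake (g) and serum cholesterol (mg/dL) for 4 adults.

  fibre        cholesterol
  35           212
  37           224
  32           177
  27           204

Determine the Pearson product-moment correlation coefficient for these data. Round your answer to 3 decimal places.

0.474

n = 4, Σx = 131, Σy = 817, Σx² = 4347, Σy² = 168065, Σxy = 26880
nΣxy − ΣxΣy = 107520 − 107027 = 493
nΣx² − (Σx)² = 17388 − 17161 = 227; nΣy² − (Σy)² = 672260 − 667489 = 4771
r = 493 / √(227 × 4771) = 493 / 1040.6810 ≈ 0.474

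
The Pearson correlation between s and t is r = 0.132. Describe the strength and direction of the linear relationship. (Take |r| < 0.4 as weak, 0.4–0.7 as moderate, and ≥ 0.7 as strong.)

weak positive

r = 0.132 > 0 so the relationship is positive.
|r| = 0.132, which falls in the weak range.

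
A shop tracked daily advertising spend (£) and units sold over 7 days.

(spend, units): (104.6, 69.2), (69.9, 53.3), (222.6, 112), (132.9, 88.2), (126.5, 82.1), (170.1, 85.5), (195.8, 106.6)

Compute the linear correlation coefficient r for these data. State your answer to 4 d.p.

n = 7, Σx = 1022.4, Σy = 596.9, Σx² = 166314.24, Σy² = 53366.99, Σxy = 93418.45
nΣxy − ΣxΣy = 653929.15 − 610270.56 = 43658.59
nΣx² − (Σx)² = 1164199.68 − 1045301.76 = 118897.92; nΣy² − (Σy)² = 373568.93 − 356289.61 = 17279.32
r = 43658.59 / √(118897.92 × 17279.32) = 43658.59 / 45326.3191 ≈ 0.9632

0.9632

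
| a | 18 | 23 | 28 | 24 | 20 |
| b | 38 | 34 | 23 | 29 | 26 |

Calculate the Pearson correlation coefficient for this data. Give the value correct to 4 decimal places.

-0.6884

n = 5, Σa = 113, Σb = 150, Σa² = 2613, Σb² = 4646, Σab = 3326
nΣab − ΣaΣb = 16630 − 16950 = -320
nΣa² − (Σa)² = 13065 − 12769 = 296; nΣb² − (Σb)² = 23230 − 22500 = 730
r = -320 / √(296 × 730) = -320 / 464.8441 ≈ -0.6884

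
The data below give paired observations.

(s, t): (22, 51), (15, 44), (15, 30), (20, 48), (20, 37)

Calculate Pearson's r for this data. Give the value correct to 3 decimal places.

0.622

n = 5, Σs = 92, Σt = 210, Σs² = 1734, Σt² = 9110, Σst = 3932
nΣst − ΣsΣt = 19660 − 19320 = 340
nΣs² − (Σs)² = 8670 − 8464 = 206; nΣt² − (Σt)² = 45550 − 44100 = 1450
r = 340 / √(206 × 1450) = 340 / 546.5345 ≈ 0.622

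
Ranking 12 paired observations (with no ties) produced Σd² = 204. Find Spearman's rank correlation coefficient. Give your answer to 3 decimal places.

0.287

ρ = 1 − 6Σd² / [n(n²−1)] = 1 − 6×204 / (12×143)
  = 1 − 1224/1716 = 1 − 0.7133 ≈ 0.287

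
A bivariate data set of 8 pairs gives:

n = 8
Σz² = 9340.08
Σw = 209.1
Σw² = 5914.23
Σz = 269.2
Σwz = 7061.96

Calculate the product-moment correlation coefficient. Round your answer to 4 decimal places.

0.0724

r = (nΣwz − ΣwΣz) / √[(nΣw² − (Σw)²)(nΣz² − (Σz)²)]
Numerator: 8×7061.96 − 209.1×269.2 = 205.96
Denominator: √[(47313.84 − 43722.81)(74720.64 − 72468.64)] = √[3591.03 × 2252] = 2843.7650
r = 205.96 / 2843.7650 ≈ 0.0724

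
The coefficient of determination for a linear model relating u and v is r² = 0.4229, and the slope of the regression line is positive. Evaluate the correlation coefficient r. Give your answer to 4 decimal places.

|r| = √0.4229 = 0.6503
The association is positive, so r = 0.6503.

0.6503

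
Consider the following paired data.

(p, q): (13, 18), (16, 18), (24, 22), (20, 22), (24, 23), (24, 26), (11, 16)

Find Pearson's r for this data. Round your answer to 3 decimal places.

n = 7, Σp = 132, Σq = 145, Σp² = 2674, Σq² = 3077, Σpq = 2842
nΣpq − ΣpΣq = 19894 − 19140 = 754
nΣp² − (Σp)² = 18718 − 17424 = 1294; nΣq² − (Σq)² = 21539 − 21025 = 514
r = 754 / √(1294 × 514) = 754 / 815.5464 ≈ 0.925

0.925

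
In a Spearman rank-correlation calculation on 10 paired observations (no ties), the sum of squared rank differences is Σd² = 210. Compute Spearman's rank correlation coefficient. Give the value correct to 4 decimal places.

-0.2727

ρ = 1 − 6Σd² / [n(n²−1)] = 1 − 6×210 / (10×99)
  = 1 − 1260/990 = 1 − 1.27273 ≈ -0.2727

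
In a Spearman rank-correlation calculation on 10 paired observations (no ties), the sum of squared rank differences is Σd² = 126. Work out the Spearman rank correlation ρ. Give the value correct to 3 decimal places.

0.236

ρ = 1 − 6Σd² / [n(n²−1)] = 1 − 6×126 / (10×99)
  = 1 − 756/990 = 1 − 0.7636 ≈ 0.236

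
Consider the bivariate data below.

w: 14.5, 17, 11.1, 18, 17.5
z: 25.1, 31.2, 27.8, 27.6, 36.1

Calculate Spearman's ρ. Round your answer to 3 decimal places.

0.200

Rank w: 2, 3, 1, 5, 4
Rank z: 1, 4, 3, 2, 5
d = rank(w) − rank(z): 1, -1, -2, 3, -1; Σd² = 16
ρ = 1 − 6Σd² / [n(n²−1)] = 1 − 6×16 / (5×24) = 1 − 96/120 ≈ 0.200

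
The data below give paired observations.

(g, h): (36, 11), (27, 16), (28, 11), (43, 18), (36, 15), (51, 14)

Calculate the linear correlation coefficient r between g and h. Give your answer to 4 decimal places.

0.2613

n = 6, Σg = 221, Σh = 85, Σg² = 8555, Σh² = 1243, Σgh = 3164
nΣgh − ΣgΣh = 18984 − 18785 = 199
nΣg² − (Σg)² = 51330 − 48841 = 2489; nΣh² − (Σh)² = 7458 − 7225 = 233
r = 199 / √(2489 × 233) = 199 / 761.5359 ≈ 0.2613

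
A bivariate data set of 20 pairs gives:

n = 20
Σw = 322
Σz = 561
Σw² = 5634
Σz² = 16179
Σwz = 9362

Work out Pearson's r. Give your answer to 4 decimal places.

0.7391

r = (nΣwz − ΣwΣz) / √[(nΣw² − (Σw)²)(nΣz² − (Σz)²)]
Numerator: 20×9362 − 322×561 = 6598
Denominator: √[(112680 − 103684)(323580 − 314721)] = √[8996 × 8859] = 8927.2372
r = 6598 / 8927.2372 ≈ 0.7391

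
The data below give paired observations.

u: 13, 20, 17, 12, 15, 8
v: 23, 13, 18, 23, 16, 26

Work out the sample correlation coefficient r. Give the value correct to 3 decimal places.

-0.938

n = 6, Σu = 85, Σv = 119, Σu² = 1291, Σv² = 2483, Σuv = 1589
nΣuv − ΣuΣv = 9534 − 10115 = -581
nΣu² − (Σu)² = 7746 − 7225 = 521; nΣv² − (Σv)² = 14898 − 14161 = 737
r = -581 / √(521 × 737) = -581 / 619.6588 ≈ -0.938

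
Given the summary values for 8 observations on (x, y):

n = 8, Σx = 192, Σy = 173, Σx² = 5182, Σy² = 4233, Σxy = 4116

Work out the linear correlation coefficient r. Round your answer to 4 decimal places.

r = (nΣxy − ΣxΣy) / √[(nΣx² − (Σx)²)(nΣy² − (Σy)²)]
Numerator: 8×4116 − 192×173 = -288
Denominator: √[(41456 − 36864)(33864 − 29929)] = √[4592 × 3935] = 4250.8258
r = -288 / 4250.8258 ≈ -0.0678

-0.0678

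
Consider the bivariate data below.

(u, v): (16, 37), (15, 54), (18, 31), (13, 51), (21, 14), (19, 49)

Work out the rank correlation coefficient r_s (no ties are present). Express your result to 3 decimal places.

-0.771

Rank u: 3, 2, 4, 1, 6, 5
Rank v: 3, 6, 2, 5, 1, 4
d = rank(u) − rank(v): 0, -4, 2, -4, 5, 1; Σd² = 62
ρ = 1 − 6Σd² / [n(n²−1)] = 1 − 6×62 / (6×35) = 1 − 372/210 ≈ -0.771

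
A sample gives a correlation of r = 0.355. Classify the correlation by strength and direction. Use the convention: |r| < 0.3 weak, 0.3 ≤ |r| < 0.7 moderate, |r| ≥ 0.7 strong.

r = 0.355 > 0 so the relationship is positive.
|r| = 0.355, which falls in the moderate range.

moderate positive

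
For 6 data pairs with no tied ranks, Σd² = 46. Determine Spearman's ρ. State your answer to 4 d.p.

-0.3143

ρ = 1 − 6Σd² / [n(n²−1)] = 1 − 6×46 / (6×35)
  = 1 − 276/210 = 1 − 1.31429 ≈ -0.3143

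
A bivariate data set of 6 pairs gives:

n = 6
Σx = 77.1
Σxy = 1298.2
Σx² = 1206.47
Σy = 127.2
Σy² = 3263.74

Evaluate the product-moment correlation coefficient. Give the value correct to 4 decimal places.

-0.9615

r = (nΣxy − ΣxΣy) / √[(nΣx² − (Σx)²)(nΣy² − (Σy)²)]
Numerator: 6×1298.2 − 77.1×127.2 = -2017.92
Denominator: √[(7238.82 − 5944.41)(19582.44 − 16179.84)] = √[1294.41 × 3402.6] = 2098.6566
r = -2017.92 / 2098.6566 ≈ -0.9615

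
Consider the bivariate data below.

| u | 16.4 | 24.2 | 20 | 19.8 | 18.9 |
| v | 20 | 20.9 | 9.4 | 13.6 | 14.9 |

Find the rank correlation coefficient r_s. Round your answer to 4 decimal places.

0.0000

Rank u: 1, 5, 4, 3, 2
Rank v: 4, 5, 1, 2, 3
d = rank(u) − rank(v): -3, 0, 3, 1, -1; Σd² = 20
ρ = 1 − 6Σd² / [n(n²−1)] = 1 − 6×20 / (5×24) = 1 − 120/120 ≈ 0.0000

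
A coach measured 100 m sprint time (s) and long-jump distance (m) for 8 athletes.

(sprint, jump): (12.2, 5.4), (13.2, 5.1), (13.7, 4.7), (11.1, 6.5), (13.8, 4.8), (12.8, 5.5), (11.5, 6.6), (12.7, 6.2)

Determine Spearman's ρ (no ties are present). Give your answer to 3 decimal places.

-0.881

Rank sprint: 3, 6, 7, 1, 8, 5, 2, 4
Rank jump: 4, 3, 1, 7, 2, 5, 8, 6
d = rank(sprint) − rank(jump): -1, 3, 6, -6, 6, 0, -6, -2; Σd² = 158
ρ = 1 − 6Σd² / [n(n²−1)] = 1 − 6×158 / (8×63) = 1 − 948/504 ≈ -0.881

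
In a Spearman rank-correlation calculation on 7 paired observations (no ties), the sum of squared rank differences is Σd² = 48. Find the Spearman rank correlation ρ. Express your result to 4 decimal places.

0.1429

ρ = 1 − 6Σd² / [n(n²−1)] = 1 − 6×48 / (7×48)
  = 1 − 288/336 = 1 − 0.85714 ≈ 0.1429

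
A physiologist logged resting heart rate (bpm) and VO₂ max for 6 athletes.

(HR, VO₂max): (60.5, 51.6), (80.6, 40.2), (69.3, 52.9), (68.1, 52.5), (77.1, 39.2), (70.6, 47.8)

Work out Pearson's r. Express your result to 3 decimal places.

n = 6, Σx = 426.2, Σy = 284.2, Σx² = 30525.48, Σy² = 13654.74, Σxy = 20000.14
nΣxy − ΣxΣy = 120000.84 − 121126.04 = -1125.2
nΣx² − (Σx)² = 183152.88 − 181646.44 = 1506.44; nΣy² − (Σy)² = 81928.44 − 80769.64 = 1158.8
r = -1125.2 / √(1506.44 × 1158.8) = -1125.2 / 1321.2353 ≈ -0.852

-0.852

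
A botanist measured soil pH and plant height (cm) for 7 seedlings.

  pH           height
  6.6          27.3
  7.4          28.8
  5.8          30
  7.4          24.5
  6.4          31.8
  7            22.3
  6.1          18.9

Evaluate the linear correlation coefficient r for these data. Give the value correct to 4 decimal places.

-0.0798

n = 7, Σx = 46.7, Σy = 183.6, Σx² = 313.89, Σy² = 4940.72, Σxy = 1223.51
nΣxy − ΣxΣy = 8564.57 − 8574.12 = -9.55
nΣx² − (Σx)² = 2197.23 − 2180.89 = 16.34; nΣy² − (Σy)² = 34585.04 − 33708.96 = 876.08
r = -9.55 / √(16.34 × 876.08) = -9.55 / 119.6459 ≈ -0.0798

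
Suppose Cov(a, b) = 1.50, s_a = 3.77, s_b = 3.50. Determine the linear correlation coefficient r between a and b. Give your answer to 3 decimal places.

r = Cov(a,b) / (s_a · s_b) = 1.50 / (3.77 × 3.50)
  = 1.50 / 13.1950 ≈ 0.114

0.114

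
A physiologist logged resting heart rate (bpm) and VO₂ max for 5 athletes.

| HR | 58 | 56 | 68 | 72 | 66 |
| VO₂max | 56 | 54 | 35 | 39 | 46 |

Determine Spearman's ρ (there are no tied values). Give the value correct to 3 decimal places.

Rank HR: 2, 1, 4, 5, 3
Rank VO₂max: 5, 4, 1, 2, 3
d = rank(HR) − rank(VO₂max): -3, -3, 3, 3, 0; Σd² = 36
ρ = 1 − 6Σd² / [n(n²−1)] = 1 − 6×36 / (5×24) = 1 − 216/120 ≈ -0.800

-0.800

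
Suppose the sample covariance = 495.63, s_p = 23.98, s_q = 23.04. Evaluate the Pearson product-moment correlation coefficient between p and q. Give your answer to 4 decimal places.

r = Cov(p,q) / (s_p · s_q) = 495.63 / (23.98 × 23.04)
  = 495.63 / 552.4992 ≈ 0.8971

0.8971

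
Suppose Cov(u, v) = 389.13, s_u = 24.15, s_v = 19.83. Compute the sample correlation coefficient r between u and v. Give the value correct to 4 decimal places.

r = Cov(u,v) / (s_u · s_v) = 389.13 / (24.15 × 19.83)
  = 389.13 / 478.8945 ≈ 0.8126

0.8126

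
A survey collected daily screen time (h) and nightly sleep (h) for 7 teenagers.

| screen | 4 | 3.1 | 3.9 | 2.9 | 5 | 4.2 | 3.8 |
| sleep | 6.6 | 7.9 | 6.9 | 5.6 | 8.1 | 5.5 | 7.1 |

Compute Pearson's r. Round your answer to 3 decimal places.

n = 7, Σx = 26.9, Σy = 47.7, Σx² = 106.31, Σy² = 331.21, Σxy = 184.62
nΣxy − ΣxΣy = 1292.34 − 1283.13 = 9.21
nΣx² − (Σx)² = 744.17 − 723.61 = 20.56; nΣy² − (Σy)² = 2318.47 − 2275.29 = 43.18
r = 9.21 / √(20.56 × 43.18) = 9.21 / 29.7957 ≈ 0.309

0.309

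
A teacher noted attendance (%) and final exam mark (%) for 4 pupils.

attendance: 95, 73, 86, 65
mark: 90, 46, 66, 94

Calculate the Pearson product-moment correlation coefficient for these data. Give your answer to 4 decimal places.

n = 4, Σx = 319, Σy = 296, Σx² = 25975, Σy² = 23408, Σxy = 23694
nΣxy − ΣxΣy = 94776 − 94424 = 352
nΣx² − (Σx)² = 103900 − 101761 = 2139; nΣy² − (Σy)² = 93632 − 87616 = 6016
r = 352 / √(2139 × 6016) = 352 / 3587.2307 ≈ 0.0981

0.0981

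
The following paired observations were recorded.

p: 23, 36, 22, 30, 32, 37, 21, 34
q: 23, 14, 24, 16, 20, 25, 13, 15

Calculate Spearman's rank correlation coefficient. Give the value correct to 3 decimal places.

0.190

Rank p: 3, 7, 2, 4, 5, 8, 1, 6
Rank q: 6, 2, 7, 4, 5, 8, 1, 3
d = rank(p) − rank(q): -3, 5, -5, 0, 0, 0, 0, 3; Σd² = 68
ρ = 1 − 6Σd² / [n(n²−1)] = 1 − 6×68 / (8×63) = 1 − 408/504 ≈ 0.190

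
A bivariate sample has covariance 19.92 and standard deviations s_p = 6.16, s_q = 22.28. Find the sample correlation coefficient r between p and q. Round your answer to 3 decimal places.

r = Cov(p,q) / (s_p · s_q) = 19.92 / (6.16 × 22.28)
  = 19.92 / 137.2448 ≈ 0.145

0.145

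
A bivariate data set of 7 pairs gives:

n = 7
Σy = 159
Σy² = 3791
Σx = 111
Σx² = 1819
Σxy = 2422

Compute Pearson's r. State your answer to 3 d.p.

r = (nΣxy − ΣxΣy) / √[(nΣx² − (Σx)²)(nΣy² − (Σy)²)]
Numerator: 7×2422 − 111×159 = -695
Denominator: √[(12733 − 12321)(26537 − 25281)] = √[412 × 1256] = 719.3553
r = -695 / 719.3553 ≈ -0.966

-0.966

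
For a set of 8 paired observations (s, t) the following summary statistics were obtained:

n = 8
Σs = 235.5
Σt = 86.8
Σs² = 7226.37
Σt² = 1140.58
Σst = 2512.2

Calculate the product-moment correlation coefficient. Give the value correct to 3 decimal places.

-0.178

r = (nΣst − ΣsΣt) / √[(nΣs² − (Σs)²)(nΣt² − (Σt)²)]
Numerator: 8×2512.2 − 235.5×86.8 = -343.8
Denominator: √[(57810.96 − 55460.25)(9124.64 − 7534.24)] = √[2350.71 × 1590.4] = 1933.5380
r = -343.8 / 1933.5380 ≈ -0.178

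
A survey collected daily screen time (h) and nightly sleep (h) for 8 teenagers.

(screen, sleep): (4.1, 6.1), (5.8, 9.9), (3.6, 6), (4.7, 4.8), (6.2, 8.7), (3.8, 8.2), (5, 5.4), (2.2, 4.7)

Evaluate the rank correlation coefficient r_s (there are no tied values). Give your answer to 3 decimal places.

0.595

Rank screen: 4, 7, 2, 5, 8, 3, 6, 1
Rank sleep: 5, 8, 4, 2, 7, 6, 3, 1
d = rank(screen) − rank(sleep): -1, -1, -2, 3, 1, -3, 3, 0; Σd² = 34
ρ = 1 − 6Σd² / [n(n²−1)] = 1 − 6×34 / (8×63) = 1 − 204/504 ≈ 0.595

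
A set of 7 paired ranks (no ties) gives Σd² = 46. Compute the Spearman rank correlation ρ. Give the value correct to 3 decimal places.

ρ = 1 − 6Σd² / [n(n²−1)] = 1 − 6×46 / (7×48)
  = 1 − 276/336 = 1 − 0.8214 ≈ 0.179

0.179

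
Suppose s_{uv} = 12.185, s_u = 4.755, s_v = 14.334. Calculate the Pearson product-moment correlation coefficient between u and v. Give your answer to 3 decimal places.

0.179

r = Cov(u,v) / (s_u · s_v) = 12.185 / (4.755 × 14.334)
  = 12.185 / 68.1582 ≈ 0.179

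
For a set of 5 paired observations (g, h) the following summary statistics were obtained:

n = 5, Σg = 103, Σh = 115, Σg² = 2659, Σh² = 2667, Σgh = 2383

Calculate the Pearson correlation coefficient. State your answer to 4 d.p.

0.1288

r = (nΣgh − ΣgΣh) / √[(nΣg² − (Σg)²)(nΣh² − (Σh)²)]
Numerator: 5×2383 − 103×115 = 70
Denominator: √[(13295 − 10609)(13335 − 13225)] = √[2686 × 110] = 543.5623
r = 70 / 543.5623 ≈ 0.1288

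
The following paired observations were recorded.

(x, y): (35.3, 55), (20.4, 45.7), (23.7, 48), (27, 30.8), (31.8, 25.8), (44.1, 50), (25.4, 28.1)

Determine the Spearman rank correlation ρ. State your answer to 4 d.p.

Rank x: 6, 1, 2, 4, 5, 7, 3
Rank y: 7, 4, 5, 3, 1, 6, 2
d = rank(x) − rank(y): -1, -3, -3, 1, 4, 1, 1; Σd² = 38
ρ = 1 − 6Σd² / [n(n²−1)] = 1 − 6×38 / (7×48) = 1 − 228/336 ≈ 0.3214

0.3214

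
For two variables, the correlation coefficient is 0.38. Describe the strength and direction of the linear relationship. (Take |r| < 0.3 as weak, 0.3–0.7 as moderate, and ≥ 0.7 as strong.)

moderate positive

r = 0.38 > 0 so the relationship is positive.
|r| = 0.38, which falls in the moderate range.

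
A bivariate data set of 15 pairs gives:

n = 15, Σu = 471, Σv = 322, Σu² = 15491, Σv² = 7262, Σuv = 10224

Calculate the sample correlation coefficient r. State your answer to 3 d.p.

0.229

r = (nΣuv − ΣuΣv) / √[(nΣu² − (Σu)²)(nΣv² − (Σv)²)]
Numerator: 15×10224 − 471×322 = 1698
Denominator: √[(232365 − 221841)(108930 − 103684)] = √[10524 × 5246] = 7430.2694
r = 1698 / 7430.2694 ≈ 0.229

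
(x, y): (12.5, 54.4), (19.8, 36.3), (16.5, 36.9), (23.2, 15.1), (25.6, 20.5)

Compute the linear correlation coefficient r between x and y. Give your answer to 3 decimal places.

-0.937

n = 5, Σx = 97.6, Σy = 163.2, Σx² = 2014.14, Σy² = 6286.92, Σxy = 2882.71
nΣxy − ΣxΣy = 14413.55 − 15928.32 = -1514.77
nΣx² − (Σx)² = 10070.7 − 9525.76 = 544.94; nΣy² − (Σy)² = 31434.6 − 26634.24 = 4800.36
r = -1514.77 / √(544.94 × 4800.36) = -1514.77 / 1617.3769 ≈ -0.937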